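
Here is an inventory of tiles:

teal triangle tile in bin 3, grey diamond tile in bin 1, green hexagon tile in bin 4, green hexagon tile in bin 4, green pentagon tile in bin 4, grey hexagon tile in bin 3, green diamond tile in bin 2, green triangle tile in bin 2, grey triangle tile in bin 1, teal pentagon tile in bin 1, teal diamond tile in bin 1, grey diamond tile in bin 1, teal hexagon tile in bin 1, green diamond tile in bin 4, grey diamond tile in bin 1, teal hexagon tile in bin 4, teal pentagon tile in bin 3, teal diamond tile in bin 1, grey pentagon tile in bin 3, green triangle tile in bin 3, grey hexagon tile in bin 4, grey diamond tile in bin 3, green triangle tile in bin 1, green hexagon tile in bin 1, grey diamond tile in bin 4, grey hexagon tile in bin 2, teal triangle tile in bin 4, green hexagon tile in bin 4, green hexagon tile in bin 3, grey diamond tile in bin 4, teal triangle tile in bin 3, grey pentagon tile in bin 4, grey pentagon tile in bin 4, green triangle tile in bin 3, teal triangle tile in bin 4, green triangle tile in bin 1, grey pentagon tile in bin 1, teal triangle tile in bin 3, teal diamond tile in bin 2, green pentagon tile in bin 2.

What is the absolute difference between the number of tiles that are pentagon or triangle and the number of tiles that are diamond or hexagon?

tiles that are pentagon or triangle: 19. tiles that are diamond or hexagon: 21.
|19 − 21| = 21 − 19 = 2.

2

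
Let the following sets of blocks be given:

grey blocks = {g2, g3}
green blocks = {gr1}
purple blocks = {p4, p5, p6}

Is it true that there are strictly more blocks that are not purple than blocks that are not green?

False

There are 3 blocks that are not purple.
There are 5 blocks that are not green.
The claim requires 3 > 5, which does not hold.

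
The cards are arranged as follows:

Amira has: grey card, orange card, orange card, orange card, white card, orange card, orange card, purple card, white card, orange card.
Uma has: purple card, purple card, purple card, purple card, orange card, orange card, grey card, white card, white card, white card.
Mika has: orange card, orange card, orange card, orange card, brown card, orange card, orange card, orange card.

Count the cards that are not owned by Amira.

18

Total cards: 28; with the excluded value: 10; remaining 28 − 10 = 18.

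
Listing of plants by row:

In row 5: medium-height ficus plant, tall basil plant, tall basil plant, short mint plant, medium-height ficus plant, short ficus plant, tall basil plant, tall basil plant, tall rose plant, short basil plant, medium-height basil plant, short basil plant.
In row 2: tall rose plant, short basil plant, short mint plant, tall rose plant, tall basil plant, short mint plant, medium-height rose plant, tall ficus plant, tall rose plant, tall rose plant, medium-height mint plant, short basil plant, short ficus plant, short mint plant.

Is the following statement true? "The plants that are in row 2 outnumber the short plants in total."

plants in row 2: 14.
short plants: 10.
The claim requires 14 > 10, which holds.

True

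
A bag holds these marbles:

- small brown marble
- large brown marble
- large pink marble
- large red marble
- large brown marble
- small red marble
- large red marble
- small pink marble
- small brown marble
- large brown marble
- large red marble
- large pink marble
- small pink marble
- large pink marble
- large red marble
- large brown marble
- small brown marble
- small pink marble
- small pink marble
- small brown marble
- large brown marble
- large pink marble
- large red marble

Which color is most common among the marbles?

Counts by color: brown 9, pink 8, red 6.
The maximum is 9, held uniquely by brown.

brown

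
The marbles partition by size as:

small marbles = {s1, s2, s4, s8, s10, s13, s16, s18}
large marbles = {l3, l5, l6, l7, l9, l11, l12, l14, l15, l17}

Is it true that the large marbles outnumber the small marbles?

|large marbles| = 10.
|small marbles| = 8.
The claim requires 10 > 8, which holds.

True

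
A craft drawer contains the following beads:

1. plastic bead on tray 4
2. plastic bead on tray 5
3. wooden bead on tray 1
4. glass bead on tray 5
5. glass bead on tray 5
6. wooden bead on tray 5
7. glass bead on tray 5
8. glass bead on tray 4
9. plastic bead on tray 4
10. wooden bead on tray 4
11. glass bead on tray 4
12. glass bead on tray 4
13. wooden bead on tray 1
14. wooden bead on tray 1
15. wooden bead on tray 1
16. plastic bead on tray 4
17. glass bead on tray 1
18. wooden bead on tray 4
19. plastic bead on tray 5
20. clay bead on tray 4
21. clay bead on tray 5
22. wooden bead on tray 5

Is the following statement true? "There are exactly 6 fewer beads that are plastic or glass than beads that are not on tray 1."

False

There are 12 beads that are plastic or glass.
There are 17 beads that are not on tray 1.
The claim requires 17 − 12 (= 5) to equal 6, which does not hold.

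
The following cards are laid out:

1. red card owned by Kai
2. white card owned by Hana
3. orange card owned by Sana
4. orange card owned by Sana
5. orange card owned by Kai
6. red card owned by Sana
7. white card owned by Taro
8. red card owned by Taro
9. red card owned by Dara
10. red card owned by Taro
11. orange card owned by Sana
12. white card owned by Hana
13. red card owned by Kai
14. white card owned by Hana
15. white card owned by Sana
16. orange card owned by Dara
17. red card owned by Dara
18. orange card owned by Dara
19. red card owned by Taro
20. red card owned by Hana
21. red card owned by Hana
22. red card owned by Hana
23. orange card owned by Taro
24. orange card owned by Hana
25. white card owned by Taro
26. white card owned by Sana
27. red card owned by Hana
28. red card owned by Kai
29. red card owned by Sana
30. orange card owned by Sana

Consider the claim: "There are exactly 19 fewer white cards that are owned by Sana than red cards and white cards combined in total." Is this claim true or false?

True

white cards owned by Sana: 2.
red cards: 14; white cards: 7; combined: 14 + 7 = 21.
The claim requires 21 − 2 (= 19) to equal 19, which holds.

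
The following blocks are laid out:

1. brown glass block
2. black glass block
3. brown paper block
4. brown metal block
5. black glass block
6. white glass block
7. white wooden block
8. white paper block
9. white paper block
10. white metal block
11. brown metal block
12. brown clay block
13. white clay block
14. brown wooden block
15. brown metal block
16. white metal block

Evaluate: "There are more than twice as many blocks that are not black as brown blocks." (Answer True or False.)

blocks that are not black: 14.
brown blocks: 7.
The claim requires 14 > 2 × 7 = 14, which does not hold.

False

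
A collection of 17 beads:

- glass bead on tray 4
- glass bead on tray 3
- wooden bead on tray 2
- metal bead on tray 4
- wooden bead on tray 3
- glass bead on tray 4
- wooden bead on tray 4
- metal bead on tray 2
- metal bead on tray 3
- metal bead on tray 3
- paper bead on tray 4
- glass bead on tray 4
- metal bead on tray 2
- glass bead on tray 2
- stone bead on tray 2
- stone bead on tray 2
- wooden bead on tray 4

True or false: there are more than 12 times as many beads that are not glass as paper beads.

There are 12 beads that are not glass.
There is 1 paper bead.
The claim requires 12 > 12 × 1 = 12, which does not hold.

False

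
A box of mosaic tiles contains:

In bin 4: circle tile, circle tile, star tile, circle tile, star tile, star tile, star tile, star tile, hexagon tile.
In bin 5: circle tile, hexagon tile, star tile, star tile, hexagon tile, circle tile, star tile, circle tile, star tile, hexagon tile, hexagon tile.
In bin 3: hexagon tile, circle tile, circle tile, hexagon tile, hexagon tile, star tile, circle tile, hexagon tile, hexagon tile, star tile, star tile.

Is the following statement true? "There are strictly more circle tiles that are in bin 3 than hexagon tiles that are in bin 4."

True

There are 3 circle tiles in bin 3.
There is 1 hexagon tile in bin 4.
The claim requires 3 > 1, which holds.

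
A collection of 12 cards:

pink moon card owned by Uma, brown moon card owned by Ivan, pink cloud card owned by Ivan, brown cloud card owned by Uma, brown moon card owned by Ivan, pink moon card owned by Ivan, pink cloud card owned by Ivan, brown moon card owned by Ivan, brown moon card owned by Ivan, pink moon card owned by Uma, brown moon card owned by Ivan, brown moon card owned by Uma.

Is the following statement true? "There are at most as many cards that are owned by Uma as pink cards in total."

|cards owned by Uma| = 4.
|pink cards| = 5.
The claim requires 4 ≤ 5, which holds.

True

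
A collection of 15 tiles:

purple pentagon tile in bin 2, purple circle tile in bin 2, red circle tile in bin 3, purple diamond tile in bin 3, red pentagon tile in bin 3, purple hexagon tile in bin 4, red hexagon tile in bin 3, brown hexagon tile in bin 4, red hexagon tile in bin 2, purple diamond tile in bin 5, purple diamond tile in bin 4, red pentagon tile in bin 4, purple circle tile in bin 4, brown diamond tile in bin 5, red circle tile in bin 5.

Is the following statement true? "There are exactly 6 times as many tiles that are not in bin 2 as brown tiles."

True

tiles that are not in bin 2: 12.
brown tiles: 2.
The claim requires 12 = 6 × 2 = 12, which holds.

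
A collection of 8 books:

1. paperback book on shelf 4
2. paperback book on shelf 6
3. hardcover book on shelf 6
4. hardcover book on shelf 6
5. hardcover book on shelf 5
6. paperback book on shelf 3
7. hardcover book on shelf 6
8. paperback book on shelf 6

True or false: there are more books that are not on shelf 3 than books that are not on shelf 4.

books that are not on shelf 3: 7.
books that are not on shelf 4: 7.
The claim requires 7 > 7, which does not hold.

False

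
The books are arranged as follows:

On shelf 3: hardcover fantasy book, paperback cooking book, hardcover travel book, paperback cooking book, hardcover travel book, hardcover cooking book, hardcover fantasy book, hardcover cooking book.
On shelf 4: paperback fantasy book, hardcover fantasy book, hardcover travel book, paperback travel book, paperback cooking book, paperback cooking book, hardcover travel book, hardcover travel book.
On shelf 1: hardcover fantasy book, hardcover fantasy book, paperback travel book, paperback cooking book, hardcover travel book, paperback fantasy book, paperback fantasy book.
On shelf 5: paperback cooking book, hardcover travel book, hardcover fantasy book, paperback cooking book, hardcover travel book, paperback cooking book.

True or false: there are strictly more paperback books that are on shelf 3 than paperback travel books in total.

False

paperback books on shelf 3: 2.
paperback travel books: 2.
The claim requires 2 > 2, which does not hold.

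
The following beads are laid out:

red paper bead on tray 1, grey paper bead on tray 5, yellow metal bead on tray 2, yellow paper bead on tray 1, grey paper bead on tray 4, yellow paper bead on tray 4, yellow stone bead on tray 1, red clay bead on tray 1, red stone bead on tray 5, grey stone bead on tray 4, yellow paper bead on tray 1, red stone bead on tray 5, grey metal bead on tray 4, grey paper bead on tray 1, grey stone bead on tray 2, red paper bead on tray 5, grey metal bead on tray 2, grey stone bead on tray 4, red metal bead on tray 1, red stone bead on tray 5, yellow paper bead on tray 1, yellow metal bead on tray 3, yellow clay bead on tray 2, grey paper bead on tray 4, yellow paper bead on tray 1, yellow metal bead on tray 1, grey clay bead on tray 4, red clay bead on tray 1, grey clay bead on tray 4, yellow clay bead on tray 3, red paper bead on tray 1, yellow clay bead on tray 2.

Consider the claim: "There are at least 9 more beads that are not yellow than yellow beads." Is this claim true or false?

|beads that are not yellow| = 20.
|yellow beads| = 12.
The claim requires 20 − 12 = 8 ≥ 9, which does not hold.

False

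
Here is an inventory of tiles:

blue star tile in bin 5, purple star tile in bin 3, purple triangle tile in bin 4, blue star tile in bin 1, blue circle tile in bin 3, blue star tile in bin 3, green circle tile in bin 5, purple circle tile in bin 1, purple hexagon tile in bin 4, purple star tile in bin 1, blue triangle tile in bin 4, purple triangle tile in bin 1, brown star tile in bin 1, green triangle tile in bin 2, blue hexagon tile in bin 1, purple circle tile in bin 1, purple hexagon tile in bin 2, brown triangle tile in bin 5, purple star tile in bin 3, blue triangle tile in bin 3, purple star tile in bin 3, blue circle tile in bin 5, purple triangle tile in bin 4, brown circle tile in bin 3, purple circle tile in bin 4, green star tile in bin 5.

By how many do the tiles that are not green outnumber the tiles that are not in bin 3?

4

tiles that are not green: 23.
tiles that are not in bin 3: 19.
23 − 19 = 4.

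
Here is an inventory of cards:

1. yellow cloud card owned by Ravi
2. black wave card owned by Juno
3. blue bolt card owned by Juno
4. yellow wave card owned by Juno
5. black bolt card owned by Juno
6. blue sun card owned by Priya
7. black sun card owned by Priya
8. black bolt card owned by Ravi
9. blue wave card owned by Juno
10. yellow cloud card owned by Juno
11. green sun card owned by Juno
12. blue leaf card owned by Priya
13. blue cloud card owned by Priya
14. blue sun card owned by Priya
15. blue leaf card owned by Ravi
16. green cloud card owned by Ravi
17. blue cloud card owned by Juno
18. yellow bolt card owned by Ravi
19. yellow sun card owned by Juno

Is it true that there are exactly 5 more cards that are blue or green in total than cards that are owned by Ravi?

True

cards that are blue or green: 10.
cards owned by Ravi: 5.
The claim requires 10 − 5 (= 5) to equal 5, which holds.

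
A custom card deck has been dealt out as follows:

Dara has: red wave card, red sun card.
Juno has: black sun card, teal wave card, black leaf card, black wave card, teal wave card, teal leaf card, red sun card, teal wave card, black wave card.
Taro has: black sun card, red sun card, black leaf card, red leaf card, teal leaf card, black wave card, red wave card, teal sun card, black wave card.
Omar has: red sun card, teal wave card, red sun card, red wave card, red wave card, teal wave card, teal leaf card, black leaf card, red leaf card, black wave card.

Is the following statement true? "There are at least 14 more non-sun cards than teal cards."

non-sun cards: 22.
teal cards: 9.
The claim requires 22 − 9 = 13 ≥ 14, which does not hold.

False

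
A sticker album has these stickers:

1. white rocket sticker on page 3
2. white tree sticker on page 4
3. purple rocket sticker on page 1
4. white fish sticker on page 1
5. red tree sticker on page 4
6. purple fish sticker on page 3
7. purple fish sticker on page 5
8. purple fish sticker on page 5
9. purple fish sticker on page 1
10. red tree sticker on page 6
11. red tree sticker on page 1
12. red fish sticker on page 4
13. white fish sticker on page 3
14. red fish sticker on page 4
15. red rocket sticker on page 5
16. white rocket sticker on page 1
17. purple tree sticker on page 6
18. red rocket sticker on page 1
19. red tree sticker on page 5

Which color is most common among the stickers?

red

Counts by color: red 8, purple 6, white 5.
The maximum is 8, held uniquely by red.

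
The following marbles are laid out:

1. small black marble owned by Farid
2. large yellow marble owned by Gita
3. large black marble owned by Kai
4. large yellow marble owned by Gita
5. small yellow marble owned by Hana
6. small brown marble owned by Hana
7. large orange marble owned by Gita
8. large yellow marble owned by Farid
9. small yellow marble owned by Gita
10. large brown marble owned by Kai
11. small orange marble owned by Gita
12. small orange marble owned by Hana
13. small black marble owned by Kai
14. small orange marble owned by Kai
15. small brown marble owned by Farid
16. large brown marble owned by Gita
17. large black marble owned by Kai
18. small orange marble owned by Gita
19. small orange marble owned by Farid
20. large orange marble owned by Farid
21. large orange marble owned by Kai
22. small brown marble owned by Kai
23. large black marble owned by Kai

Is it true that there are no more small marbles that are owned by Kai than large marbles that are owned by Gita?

True

|small marbles owned by Kai| = 3.
|large marbles owned by Gita| = 4.
The claim requires 3 ≤ 4, which holds.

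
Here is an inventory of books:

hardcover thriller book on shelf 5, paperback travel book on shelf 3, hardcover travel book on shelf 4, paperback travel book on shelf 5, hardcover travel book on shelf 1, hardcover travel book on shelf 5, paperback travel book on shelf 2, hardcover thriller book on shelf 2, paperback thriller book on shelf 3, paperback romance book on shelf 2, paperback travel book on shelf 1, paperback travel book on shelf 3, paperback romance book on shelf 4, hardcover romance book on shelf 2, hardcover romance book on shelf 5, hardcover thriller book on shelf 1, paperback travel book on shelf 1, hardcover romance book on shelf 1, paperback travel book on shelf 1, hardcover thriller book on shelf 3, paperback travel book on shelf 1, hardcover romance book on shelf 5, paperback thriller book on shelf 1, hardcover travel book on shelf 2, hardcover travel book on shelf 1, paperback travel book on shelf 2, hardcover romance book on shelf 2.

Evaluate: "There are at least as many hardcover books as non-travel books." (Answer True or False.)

True

|hardcover books| = 14.
|non-travel books| = 13.
The claim requires 14 ≥ 13, which holds.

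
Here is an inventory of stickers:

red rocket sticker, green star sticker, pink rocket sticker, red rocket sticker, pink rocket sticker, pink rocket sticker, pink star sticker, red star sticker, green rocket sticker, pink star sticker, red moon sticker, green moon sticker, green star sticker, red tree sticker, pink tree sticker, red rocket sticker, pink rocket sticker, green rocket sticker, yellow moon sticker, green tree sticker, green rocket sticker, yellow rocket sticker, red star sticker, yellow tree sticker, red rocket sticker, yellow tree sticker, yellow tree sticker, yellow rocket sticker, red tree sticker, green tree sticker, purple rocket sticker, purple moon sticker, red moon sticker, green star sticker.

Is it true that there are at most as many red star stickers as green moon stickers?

There are 2 red star stickers.
There is 1 green moon sticker.
The claim requires 2 ≤ 1, which does not hold.

False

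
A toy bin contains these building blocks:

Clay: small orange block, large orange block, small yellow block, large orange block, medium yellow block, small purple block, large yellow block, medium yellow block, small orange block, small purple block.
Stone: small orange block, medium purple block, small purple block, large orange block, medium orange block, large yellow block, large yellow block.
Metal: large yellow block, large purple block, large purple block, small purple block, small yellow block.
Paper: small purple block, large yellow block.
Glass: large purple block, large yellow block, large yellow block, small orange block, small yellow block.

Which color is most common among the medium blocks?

yellow

Counts by color (restricted to medium blocks): yellow 2, purple 1, orange 1.
The maximum is 2, held uniquely by yellow.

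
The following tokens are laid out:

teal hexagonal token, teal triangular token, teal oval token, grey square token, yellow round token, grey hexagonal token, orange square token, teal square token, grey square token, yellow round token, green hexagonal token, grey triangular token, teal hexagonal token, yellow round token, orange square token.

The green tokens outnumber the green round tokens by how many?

green tokens: 1.
green round tokens: 0.
1 − 0 = 1.

1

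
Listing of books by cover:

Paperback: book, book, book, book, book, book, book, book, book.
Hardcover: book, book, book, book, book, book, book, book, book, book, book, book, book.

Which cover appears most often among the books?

hardcover

Counts by cover: hardcover 13, paperback 9.
The maximum is 13, held uniquely by hardcover.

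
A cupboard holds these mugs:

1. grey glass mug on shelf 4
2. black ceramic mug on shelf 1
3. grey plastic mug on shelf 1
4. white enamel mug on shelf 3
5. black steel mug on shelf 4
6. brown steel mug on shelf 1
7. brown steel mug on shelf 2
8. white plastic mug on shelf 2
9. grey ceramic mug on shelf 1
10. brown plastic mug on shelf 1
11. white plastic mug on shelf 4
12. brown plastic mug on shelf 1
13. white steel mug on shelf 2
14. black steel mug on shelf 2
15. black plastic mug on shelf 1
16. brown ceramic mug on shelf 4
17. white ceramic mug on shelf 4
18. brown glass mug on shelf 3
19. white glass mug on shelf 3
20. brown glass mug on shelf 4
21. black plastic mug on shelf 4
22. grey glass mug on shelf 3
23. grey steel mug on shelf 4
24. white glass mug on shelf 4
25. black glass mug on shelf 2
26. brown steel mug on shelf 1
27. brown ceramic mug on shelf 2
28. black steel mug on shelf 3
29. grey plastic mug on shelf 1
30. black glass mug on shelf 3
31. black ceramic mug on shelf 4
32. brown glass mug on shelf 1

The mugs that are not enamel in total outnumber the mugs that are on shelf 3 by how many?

mugs that are not enamel: 31.
mugs on shelf 3: 6.
31 − 6 = 25.

25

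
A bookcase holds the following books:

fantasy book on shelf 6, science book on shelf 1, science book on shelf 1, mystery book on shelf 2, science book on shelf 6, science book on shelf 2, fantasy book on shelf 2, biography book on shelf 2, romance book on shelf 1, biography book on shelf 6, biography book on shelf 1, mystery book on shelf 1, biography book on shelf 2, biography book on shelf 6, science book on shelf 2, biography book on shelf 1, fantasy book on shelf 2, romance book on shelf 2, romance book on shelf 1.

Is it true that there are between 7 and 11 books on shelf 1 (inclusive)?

True

books on shelf 1: 7.
The claim requires 7 ≤ 7 ≤ 11, which holds.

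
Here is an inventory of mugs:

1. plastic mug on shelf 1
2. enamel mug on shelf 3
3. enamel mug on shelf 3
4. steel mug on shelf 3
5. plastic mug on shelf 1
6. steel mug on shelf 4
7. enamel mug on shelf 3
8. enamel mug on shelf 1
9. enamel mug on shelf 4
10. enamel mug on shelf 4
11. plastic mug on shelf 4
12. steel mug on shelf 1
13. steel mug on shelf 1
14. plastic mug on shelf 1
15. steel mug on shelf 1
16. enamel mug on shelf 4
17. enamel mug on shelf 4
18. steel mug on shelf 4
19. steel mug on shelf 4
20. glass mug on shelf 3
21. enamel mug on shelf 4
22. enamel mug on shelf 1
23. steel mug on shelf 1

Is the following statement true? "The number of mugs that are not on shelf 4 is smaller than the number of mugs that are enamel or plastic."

|mugs that are not on shelf 4| = 14.
|mugs that are enamel or plastic| = 14.
The claim requires 14 < 14, which does not hold.

False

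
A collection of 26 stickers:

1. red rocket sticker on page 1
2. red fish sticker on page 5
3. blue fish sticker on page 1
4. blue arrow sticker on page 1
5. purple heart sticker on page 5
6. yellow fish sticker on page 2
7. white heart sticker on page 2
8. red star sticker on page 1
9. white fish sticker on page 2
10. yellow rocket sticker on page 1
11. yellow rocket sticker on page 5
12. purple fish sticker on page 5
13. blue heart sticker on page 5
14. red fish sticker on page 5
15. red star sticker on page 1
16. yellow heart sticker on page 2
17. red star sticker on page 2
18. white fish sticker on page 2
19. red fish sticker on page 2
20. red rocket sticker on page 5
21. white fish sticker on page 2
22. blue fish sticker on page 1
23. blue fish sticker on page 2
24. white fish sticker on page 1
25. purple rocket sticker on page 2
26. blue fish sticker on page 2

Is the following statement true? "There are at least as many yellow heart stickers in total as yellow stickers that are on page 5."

True

There is 1 yellow heart sticker.
There is 1 yellow sticker on page 5.
The claim requires 1 ≥ 1, which holds.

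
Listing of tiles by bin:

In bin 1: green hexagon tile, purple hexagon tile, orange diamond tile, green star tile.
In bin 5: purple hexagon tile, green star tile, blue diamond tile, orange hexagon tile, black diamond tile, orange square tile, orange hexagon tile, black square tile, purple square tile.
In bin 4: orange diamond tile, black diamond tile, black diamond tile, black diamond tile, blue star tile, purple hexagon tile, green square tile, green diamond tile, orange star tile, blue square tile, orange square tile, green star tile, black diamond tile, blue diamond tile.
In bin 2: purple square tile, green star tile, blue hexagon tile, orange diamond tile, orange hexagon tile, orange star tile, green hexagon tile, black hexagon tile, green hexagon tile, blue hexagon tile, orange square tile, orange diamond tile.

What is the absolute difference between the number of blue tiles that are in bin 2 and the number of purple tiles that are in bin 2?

1

blue tiles in bin 2: 2. purple tiles in bin 2: 1.
|2 − 1| = 2 − 1 = 1.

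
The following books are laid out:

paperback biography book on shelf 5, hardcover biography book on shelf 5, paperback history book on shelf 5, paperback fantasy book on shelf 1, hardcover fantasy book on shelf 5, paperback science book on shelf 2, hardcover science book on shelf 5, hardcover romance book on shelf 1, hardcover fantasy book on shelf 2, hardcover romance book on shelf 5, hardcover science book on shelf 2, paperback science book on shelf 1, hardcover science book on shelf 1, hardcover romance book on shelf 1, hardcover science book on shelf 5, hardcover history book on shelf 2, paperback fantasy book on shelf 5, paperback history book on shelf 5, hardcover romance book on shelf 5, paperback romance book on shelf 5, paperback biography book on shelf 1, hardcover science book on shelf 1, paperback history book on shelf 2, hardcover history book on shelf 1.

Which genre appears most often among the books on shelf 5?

Counts by genre (restricted to books on shelf 5): romance 3, fantasy 2, history 2, science 2, biography 2.
The maximum is 3, held uniquely by romance.

romance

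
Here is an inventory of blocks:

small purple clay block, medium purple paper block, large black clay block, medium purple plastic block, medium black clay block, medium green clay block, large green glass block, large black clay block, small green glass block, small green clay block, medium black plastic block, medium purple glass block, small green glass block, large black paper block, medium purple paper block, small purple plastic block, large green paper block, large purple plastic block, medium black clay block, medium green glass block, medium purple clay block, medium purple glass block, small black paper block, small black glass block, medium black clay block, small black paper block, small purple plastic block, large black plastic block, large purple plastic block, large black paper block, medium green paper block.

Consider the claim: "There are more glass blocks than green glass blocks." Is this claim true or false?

There are 7 glass blocks.
There are 4 green glass blocks.
The claim requires 7 > 4, which holds.

True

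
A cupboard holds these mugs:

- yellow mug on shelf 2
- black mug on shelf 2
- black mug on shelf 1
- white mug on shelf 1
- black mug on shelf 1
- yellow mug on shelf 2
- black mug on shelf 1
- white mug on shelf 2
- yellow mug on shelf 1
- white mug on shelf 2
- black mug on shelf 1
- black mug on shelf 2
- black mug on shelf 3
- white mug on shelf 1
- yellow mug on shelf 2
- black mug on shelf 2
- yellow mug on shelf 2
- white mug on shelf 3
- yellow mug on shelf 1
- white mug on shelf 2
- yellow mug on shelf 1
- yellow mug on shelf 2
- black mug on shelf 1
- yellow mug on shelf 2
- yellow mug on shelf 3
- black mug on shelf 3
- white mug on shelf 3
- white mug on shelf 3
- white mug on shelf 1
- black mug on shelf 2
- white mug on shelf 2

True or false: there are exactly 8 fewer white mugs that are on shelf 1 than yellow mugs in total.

There are 3 white mugs on shelf 1.
There are 10 yellow mugs.
The claim requires 10 − 3 (= 7) to equal 8, which does not hold.

False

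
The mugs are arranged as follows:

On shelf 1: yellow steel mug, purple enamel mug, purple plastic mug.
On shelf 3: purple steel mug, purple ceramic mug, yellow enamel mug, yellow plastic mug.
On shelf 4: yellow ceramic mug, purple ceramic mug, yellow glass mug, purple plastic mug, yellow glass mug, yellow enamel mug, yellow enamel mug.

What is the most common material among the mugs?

enamel

Counts by material: enamel 4, plastic 3, ceramic 3, glass 2, steel 2.
The maximum is 4, held uniquely by enamel.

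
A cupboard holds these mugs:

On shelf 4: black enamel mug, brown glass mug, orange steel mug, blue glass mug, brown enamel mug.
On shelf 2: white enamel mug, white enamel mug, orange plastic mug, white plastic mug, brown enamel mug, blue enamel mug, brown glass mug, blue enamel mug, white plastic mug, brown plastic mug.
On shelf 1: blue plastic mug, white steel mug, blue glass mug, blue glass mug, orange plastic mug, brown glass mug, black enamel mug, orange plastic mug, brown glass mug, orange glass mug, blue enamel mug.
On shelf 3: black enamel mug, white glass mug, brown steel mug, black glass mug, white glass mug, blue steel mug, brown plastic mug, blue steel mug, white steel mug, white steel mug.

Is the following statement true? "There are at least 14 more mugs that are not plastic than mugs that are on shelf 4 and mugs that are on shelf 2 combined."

False

|mugs that are not plastic| = 28.
mugs on shelf 4: 5; mugs on shelf 2: 10; combined: 5 + 10 = 15.
The claim requires 28 − 15 = 13 ≥ 14, which does not hold.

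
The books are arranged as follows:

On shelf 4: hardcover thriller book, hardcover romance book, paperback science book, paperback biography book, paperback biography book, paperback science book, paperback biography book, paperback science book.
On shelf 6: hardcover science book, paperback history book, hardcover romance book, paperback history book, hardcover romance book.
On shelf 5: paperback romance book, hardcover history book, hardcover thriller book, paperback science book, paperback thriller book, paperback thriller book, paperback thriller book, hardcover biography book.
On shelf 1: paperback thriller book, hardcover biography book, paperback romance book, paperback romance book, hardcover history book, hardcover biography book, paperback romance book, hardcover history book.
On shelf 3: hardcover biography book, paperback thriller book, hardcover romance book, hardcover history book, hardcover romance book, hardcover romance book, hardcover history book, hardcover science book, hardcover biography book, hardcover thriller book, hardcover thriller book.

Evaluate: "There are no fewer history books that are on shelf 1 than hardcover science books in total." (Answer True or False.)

|history books on shelf 1| = 2.
|hardcover science books| = 2.
The claim requires 2 ≥ 2, which holds.

True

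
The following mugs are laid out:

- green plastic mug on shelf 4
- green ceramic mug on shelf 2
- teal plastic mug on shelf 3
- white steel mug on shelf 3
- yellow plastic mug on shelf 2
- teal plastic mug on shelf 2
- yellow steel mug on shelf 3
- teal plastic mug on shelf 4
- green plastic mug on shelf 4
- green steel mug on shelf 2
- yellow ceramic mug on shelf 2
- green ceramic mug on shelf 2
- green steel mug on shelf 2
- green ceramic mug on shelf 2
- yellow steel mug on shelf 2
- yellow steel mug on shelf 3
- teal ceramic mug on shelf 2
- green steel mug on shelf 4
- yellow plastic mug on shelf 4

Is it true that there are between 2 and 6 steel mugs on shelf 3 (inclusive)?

True

|steel mugs on shelf 3| = 3.
The claim requires 2 ≤ 3 ≤ 6, which holds.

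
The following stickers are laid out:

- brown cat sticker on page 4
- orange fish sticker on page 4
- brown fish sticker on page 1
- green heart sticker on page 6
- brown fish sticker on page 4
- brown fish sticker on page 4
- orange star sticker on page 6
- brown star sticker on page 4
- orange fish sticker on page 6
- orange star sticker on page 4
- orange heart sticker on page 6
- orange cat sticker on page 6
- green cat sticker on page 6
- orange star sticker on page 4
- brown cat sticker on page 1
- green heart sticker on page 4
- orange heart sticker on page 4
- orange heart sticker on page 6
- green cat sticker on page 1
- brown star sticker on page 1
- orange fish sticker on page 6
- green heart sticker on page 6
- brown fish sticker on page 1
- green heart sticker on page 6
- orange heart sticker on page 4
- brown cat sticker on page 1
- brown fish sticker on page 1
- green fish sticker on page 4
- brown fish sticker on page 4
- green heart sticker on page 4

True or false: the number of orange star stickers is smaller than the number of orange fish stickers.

There are 3 orange star stickers.
There are 3 orange fish stickers.
The claim requires 3 < 3, which does not hold.

False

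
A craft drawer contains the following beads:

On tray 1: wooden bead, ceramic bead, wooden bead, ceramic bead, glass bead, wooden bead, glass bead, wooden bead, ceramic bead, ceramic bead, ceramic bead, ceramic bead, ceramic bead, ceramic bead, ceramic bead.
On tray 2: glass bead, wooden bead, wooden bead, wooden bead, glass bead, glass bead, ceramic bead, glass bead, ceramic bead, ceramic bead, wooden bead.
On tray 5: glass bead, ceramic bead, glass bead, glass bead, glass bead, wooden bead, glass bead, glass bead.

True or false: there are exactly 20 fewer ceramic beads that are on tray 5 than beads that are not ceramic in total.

|ceramic beads on tray 5| = 1.
|beads that are not ceramic| = 21.
The claim requires 21 − 1 (= 20) to equal 20, which holds.

True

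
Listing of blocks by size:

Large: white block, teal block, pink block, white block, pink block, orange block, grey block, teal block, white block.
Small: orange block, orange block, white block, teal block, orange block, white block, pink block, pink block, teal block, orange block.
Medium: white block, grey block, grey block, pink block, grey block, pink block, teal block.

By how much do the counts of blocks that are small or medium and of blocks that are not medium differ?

2

blocks that are small or medium: 17. blocks that are not medium: 19.
|17 − 19| = 19 − 17 = 2.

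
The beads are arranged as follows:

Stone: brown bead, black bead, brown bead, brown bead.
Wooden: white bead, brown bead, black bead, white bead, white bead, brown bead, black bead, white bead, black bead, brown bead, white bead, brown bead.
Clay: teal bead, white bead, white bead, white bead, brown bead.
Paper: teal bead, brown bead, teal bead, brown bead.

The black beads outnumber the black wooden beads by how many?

1

black beads: 4.
black wooden beads: 3.
4 − 3 = 1.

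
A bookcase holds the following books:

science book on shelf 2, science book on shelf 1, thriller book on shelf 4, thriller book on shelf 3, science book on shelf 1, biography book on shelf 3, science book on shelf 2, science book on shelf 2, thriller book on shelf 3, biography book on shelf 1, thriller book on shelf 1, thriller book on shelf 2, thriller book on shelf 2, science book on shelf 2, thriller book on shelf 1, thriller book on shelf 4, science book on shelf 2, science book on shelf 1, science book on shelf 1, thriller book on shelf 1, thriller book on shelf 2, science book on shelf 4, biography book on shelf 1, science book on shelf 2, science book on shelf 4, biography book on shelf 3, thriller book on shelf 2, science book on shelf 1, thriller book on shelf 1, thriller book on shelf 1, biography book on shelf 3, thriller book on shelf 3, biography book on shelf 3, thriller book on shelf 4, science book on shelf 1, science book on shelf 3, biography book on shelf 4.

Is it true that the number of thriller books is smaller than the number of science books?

False

thriller books: 15.
science books: 15.
The claim requires 15 < 15, which does not hold.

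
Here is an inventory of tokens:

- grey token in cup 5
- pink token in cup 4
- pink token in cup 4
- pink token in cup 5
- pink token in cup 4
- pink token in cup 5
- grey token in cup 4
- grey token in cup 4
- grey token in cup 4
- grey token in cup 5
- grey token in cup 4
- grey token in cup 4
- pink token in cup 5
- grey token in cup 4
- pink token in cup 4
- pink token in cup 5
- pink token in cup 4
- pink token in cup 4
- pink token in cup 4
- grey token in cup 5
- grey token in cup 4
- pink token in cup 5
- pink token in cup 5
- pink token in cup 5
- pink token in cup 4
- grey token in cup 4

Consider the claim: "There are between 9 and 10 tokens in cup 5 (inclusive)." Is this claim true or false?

True

There are 10 tokens in cup 5.
The claim requires 9 ≤ 10 ≤ 10, which holds.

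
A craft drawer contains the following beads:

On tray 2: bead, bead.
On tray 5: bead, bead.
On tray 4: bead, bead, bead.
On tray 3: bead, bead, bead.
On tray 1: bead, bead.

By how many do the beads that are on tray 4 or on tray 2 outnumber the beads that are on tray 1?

3

beads on tray 4 or on tray 2: 5.
beads on tray 1: 2.
5 − 2 = 3.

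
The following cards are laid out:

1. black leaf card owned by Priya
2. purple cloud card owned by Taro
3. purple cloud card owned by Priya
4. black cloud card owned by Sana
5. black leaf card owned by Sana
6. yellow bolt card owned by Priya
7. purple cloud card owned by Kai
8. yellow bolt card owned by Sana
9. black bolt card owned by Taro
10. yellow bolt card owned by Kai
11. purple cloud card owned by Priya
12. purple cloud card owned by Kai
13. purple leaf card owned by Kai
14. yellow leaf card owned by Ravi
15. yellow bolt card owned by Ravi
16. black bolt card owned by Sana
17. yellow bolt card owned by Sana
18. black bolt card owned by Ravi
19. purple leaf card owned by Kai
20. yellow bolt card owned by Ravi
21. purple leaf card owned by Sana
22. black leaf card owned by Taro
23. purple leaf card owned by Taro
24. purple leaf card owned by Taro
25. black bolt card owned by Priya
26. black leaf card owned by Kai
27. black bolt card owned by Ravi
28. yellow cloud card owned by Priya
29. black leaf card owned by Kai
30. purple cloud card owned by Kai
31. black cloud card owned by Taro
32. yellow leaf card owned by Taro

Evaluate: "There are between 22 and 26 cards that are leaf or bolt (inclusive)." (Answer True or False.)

True

|cards that are leaf or bolt| = 23.
The claim requires 22 ≤ 23 ≤ 26, which holds.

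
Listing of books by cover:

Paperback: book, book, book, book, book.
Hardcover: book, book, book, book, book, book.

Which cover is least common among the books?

Counts by cover: hardcover 6, paperback 5.
The minimum is 5, held uniquely by paperback.

paperback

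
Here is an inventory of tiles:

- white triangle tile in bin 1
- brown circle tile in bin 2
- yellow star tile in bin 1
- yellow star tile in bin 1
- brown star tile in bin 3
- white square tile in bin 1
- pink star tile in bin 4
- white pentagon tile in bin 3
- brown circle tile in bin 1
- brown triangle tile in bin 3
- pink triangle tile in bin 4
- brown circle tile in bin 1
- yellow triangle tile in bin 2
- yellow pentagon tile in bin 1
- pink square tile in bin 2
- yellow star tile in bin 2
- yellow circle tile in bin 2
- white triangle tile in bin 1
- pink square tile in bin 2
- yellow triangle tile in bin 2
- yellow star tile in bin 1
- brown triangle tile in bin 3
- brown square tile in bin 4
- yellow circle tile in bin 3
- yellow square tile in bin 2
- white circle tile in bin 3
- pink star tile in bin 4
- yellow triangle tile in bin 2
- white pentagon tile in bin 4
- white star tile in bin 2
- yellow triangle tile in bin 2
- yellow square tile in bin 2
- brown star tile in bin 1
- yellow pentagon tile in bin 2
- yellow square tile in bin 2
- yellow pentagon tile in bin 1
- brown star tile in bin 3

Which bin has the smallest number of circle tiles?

Counts by bin (restricted to circle tiles): bin 1→2, bin 2→2, bin 3→2, bin 4→0.
The minimum is 0, held uniquely by bin 4.

bin 4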